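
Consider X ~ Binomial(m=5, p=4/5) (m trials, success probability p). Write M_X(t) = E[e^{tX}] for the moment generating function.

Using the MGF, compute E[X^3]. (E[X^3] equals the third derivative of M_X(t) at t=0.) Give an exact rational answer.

M_X(t) = (4*e^(t)/5 + 1/5)^5
D^3[M](t) = 1024*e^(5*t)/25 + 16384*e^(4*t)/625 + 3456*e^(3*t)/625 + 256*e^(2*t)/625 + 4*e^(t)/625

E[X^3] = D^3[M](0) = 1828/25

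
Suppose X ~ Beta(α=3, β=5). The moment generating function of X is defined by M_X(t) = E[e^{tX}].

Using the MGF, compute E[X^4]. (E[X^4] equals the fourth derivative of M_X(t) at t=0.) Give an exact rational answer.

M_X(t) = ₁F₁(3; 8; t)
D^4[M](t) = ₁F₁(7; 12; t)/22

E[X^4] = D^4[M](0) = 1/22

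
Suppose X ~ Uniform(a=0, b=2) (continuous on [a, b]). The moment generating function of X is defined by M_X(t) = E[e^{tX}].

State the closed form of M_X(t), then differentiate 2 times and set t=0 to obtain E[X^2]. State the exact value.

M_X(t) = (e^(2*t) - 1)/(2*t)
D^2[M](t) = (2*t^2*e^(2*t) - 2*t*e^(2*t) + e^(2*t) - 1)/t^3

E[X^2] = D^2[M](0) = 4/3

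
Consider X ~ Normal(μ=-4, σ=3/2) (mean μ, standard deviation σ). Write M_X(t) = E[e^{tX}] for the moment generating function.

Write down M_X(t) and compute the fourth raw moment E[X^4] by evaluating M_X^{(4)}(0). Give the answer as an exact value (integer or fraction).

E[X^4] = M′′′′(0) = 7795/16

M_X(t) = e^(9*t^2/8 - 4*t)
M′(t) = 9*t*e^(-4*t)*e^(9*t^2/8)/4 - 4*e^(-4*t)*e^(9*t^2/8)
M′′(t) = (81*t^2*e^(9*t^2/8) - 288*t*e^(9*t^2/8) + 292*e^(9*t^2/8))*e^(-4*t)/16
M′′′(t) = (729*t^3*e^(9*t^2/8) - 3888*t^2*e^(9*t^2/8) + 7884*t*e^(9*t^2/8) - 5824*e^(9*t^2/8))*e^(-4*t)/64
M′′′′(t) = (6561*t^4*e^(9*t^2/8) - 46656*t^3*e^(9*t^2/8) + 141912*t^2*e^(9*t^2/8) - 209664*t*e^(9*t^2/8) + 124720*e^(9*t^2/8))*e^(-4*t)/256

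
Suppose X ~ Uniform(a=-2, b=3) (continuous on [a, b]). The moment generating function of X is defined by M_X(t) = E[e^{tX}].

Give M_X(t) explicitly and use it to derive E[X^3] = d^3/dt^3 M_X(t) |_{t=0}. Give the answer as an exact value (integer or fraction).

E[X^3] = d^3M/dt^3 |_{t=0} = 13/4

M_X(t) = (e^(3*t) - e^(-2*t))/(5*t)
dM/dt = (3*t*e^(5*t) + 2*t - e^(5*t) + 1)*e^(-2*t)/(5*t^2)
d^2M/dt^2 = (9*t^2*e^(5*t) - 4*t^2 - 6*t*e^(5*t) - 4*t + 2*e^(5*t) - 2)*e^(-2*t)/(5*t^3)
d^3M/dt^3 = (27*t^3*e^(5*t) + 8*t^3 - 27*t^2*e^(5*t) + 12*t^2 + 18*t*e^(5*t) + 12*t - 6*e^(5*t) + 6)*e^(-2*t)/(5*t^4)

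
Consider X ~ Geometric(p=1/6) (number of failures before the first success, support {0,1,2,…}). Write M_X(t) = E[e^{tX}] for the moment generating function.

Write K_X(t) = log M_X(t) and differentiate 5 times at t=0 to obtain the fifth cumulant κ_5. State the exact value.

κ_5 = D^5[K](0) = 119130

M_X(t) = 1/(6*(1 - 5*e^(t)/6))
K_X(t) = log M_X(t) = -log(1 - 5*e^(t)/6) - log(6)
D^5[K](t) = (-3750*e^(4*t) - 49500*e^(3*t) - 59400*e^(2*t) - 6480*e^(t))/(3125*e^(5*t) - 18750*e^(4*t) + 45000*e^(3*t) - 54000*e^(2*t) + 32400*e^(t) - 7776)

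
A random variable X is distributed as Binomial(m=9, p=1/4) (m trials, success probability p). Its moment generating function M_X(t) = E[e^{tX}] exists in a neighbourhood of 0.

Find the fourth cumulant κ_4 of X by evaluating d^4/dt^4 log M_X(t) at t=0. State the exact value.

κ_4 = d^4K/dt^4 |_{t=0} = -27/128

M_X(t) = (e^(t)/4 + 3/4)^9
K_X(t) = log M_X(t) = 9*log(e^(t)/4 + 3/4)
dK/dt = 9*e^(t)/(e^(t) + 3)
d^2K/dt^2 = 27*e^(t)/(e^(2*t) + 6*e^(t) + 9)
d^3K/dt^3 = (-27*e^(2*t) + 81*e^(t))/(e^(3*t) + 9*e^(2*t) + 27*e^(t) + 27)
d^4K/dt^4 = (27*e^(3*t) - 324*e^(2*t) + 243*e^(t))/(e^(4*t) + 12*e^(3*t) + 54*e^(2*t) + 108*e^(t) + 81)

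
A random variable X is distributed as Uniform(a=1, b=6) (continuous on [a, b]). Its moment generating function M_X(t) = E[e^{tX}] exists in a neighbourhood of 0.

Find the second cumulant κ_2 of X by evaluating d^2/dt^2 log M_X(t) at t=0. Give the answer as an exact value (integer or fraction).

κ_2 = d^2K/dt^2 |_{t=0} = 25/12

M_X(t) = (e^(6*t) - e^(t))/(5*t)
K_X(t) = log M_X(t) = -log(t) + log(e^(6*t) - e^(t)) - log(5)
dK/dt = (6*t*e^(5*t) - t - e^(5*t) + 1)/(t*e^(5*t) - t)
d^2K/dt^2 = (-25*t^2*e^(5*t) + e^(10*t) - 2*e^(5*t) + 1)/(t^2*e^(10*t) - 2*t^2*e^(5*t) + t^2)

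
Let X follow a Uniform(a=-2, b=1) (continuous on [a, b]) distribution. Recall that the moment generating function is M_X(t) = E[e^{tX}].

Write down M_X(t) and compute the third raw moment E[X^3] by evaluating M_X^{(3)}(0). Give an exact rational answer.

E[X^3] = M′′′(0) = -5/4

M_X(t) = (e^(t) - e^(-2*t))/(3*t)
M′(t) = (t*e^(3*t) + 2*t - e^(3*t) + 1)*e^(-2*t)/(3*t^2)
M′′(t) = (t^2*e^(3*t) - 4*t^2 - 2*t*e^(3*t) - 4*t + 2*e^(3*t) - 2)*e^(-2*t)/(3*t^3)
M′′′(t) = (t^3*e^(3*t) + 8*t^3 - 3*t^2*e^(3*t) + 12*t^2 + 6*t*e^(3*t) + 12*t - 6*e^(3*t) + 6)*e^(-2*t)/(3*t^4)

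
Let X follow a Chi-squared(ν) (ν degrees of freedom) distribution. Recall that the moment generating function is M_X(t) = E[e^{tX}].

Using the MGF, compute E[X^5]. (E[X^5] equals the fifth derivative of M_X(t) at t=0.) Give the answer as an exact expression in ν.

M_X(t) = (1 - 2*t)^(-ν/2)
M′(t) = -ν/(2*t*(1 - 2*t)^(ν/2) - (1 - 2*t)^(ν/2))
M′′(t) = (ν^2 + 2*ν)/(4*t^2*(1 - 2*t)^(ν/2) - 4*t*(1 - 2*t)^(ν/2) + (1 - 2*t)^(ν/2))
M′′′(t) = (-ν^3 - 6*ν^2 - 8*ν)/(8*t^3*(1 - 2*t)^(ν/2) - 12*t^2*(1 - 2*t)^(ν/2) + 6*t*(1 - 2*t)^(ν/2) - (1 - 2*t)^(ν/2))
M′′′′(t) = (ν^4 + 12*ν^3 + 44*ν^2 + 48*ν)/(16*t^4*(1 - 2*t)^(ν/2) - 32*t^3*(1 - 2*t)^(ν/2) + 24*t^2*(1 - 2*t)^(ν/2) - 8*t*(1 - 2*t)^(ν/2) + (1 - 2*t)^(ν/2))

E[X^5] = M′′′′′(0) = ν*(ν^4 + 20*ν^3 + 140*ν^2 + 400*ν + 384)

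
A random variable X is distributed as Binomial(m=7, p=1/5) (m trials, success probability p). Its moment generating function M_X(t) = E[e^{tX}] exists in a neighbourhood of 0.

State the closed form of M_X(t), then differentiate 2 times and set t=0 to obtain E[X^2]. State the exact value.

E[X^2] = M^(2)(0) = 77/25

M_X(t) = (e^(t)/5 + 4/5)^7
M^(2)(t) = 49*e^(7*t)/78125 + 1008*e^(6*t)/78125 + 336*e^(5*t)/3125 + 7168*e^(4*t)/15625 + 16128*e^(3*t)/15625 + 86016*e^(2*t)/78125 + 28672*e^(t)/78125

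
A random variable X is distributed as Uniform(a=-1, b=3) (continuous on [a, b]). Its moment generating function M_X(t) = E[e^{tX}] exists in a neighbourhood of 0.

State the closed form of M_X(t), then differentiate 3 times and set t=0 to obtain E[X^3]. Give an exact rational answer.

E[X^3] = M^(3)(0) = 5

M_X(t) = (e^(3*t) - e^(-t))/(4*t)
M^(3)(t) = (27*t^3*e^(4*t) + t^3 - 27*t^2*e^(4*t) + 3*t^2 + 18*t*e^(4*t) + 6*t - 6*e^(4*t) + 6)*e^(-t)/(4*t^4)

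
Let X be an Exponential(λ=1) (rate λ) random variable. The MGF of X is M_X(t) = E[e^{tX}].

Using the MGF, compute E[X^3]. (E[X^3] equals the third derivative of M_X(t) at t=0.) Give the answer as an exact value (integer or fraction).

E[X^3] = M^(3)(0) = 6

M_X(t) = 1/(1 - t)
M^(3)(t) = 6/(t^4 - 4*t^3 + 6*t^2 - 4*t + 1)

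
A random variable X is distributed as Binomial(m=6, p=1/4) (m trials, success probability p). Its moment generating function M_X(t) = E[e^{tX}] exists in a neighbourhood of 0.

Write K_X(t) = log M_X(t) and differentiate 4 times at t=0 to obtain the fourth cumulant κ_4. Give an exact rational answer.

M_X(t) = (e^(t)/4 + 3/4)^6
K_X(t) = log M_X(t) = 6*log(e^(t)/4 + 3/4)
dK/dt = 6*e^(t)/(e^(t) + 3)
d^2K/dt^2 = 18*e^(t)/(e^(2*t) + 6*e^(t) + 9)
d^3K/dt^3 = (-18*e^(2*t) + 54*e^(t))/(e^(3*t) + 9*e^(2*t) + 27*e^(t) + 27)
d^4K/dt^4 = (18*e^(3*t) - 216*e^(2*t) + 162*e^(t))/(e^(4*t) + 12*e^(3*t) + 54*e^(2*t) + 108*e^(t) + 81)

κ_4 = d^4K/dt^4 |_{t=0} = -9/64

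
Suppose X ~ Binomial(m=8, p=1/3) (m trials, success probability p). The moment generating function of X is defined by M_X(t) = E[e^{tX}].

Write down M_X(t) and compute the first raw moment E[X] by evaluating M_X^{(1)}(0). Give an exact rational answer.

M_X(t) = (e^(t)/3 + 2/3)^8
M^(1)(t) = 8*e^(8*t)/6561 + 112*e^(7*t)/6561 + 224*e^(6*t)/2187 + 2240*e^(5*t)/6561 + 4480*e^(4*t)/6561 + 1792*e^(3*t)/2187 + 3584*e^(2*t)/6561 + 1024*e^(t)/6561

E[X] = M^(1)(0) = 8/3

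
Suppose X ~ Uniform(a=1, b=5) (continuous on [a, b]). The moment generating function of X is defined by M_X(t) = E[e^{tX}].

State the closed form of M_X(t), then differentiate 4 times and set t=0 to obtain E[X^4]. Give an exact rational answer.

M_X(t) = (e^(5*t) - e^(t))/(4*t)
M′(t) = (5*t*e^(5*t) - t*e^(t) - e^(5*t) + e^(t))/(4*t^2)
M′′(t) = (25*t^2*e^(5*t) - t^2*e^(t) - 10*t*e^(5*t) + 2*t*e^(t) + 2*e^(5*t) - 2*e^(t))/(4*t^3)
M′′′(t) = (125*t^3*e^(5*t) - t^3*e^(t) - 75*t^2*e^(5*t) + 3*t^2*e^(t) + 30*t*e^(5*t) - 6*t*e^(t) - 6*e^(5*t) + 6*e^(t))/(4*t^4)
M′′′′(t) = (625*t^4*e^(5*t) - t^4*e^(t) - 500*t^3*e^(5*t) + 4*t^3*e^(t) + 300*t^2*e^(5*t) - 12*t^2*e^(t) - 120*t*e^(5*t) + 24*t*e^(t) + 24*e^(5*t) - 24*e^(t))/(4*t^5)

E[X^4] = M′′′′(0) = 781/5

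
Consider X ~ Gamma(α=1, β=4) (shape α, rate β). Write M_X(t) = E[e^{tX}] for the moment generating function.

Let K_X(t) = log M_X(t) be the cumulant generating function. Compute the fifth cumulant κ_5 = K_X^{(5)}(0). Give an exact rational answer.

κ_5 = K′′′′′(0) = 3/128

M_X(t) = 4/(4 - t)
K_X(t) = log M_X(t) = -log(4 - t) + 2*log(2)
K′(t) = -1/(t - 4)
K′′(t) = 1/(t^2 - 8*t + 16)
K′′′(t) = -2/(t^3 - 12*t^2 + 48*t - 64)
K′′′′(t) = 6/(t^4 - 16*t^3 + 96*t^2 - 256*t + 256)
K′′′′′(t) = -24/(t^5 - 20*t^4 + 160*t^3 - 640*t^2 + 1280*t - 1024)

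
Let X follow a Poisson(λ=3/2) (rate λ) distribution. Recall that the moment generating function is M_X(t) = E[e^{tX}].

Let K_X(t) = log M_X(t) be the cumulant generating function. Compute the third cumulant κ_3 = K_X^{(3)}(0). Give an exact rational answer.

M_X(t) = e^(3*e^(t)/2 - 3/2)
K_X(t) = log M_X(t) = 3*e^(t)/2 - 3/2
K^(3)(t) = 3*e^(t)/2

κ_3 = K^(3)(0) = 3/2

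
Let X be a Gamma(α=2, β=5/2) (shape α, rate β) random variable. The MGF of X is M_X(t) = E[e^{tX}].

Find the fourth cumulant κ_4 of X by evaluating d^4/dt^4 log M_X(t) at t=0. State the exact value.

M_X(t) = 25/(4*(5/2 - t)^2)
K_X(t) = log M_X(t) = -2*log(5/2 - t) - 2*log(2) + 2*log(5)
dK/dt = -4/(2*t - 5)
d^2K/dt^2 = 8/(4*t^2 - 20*t + 25)
d^3K/dt^3 = -32/(8*t^3 - 60*t^2 + 150*t - 125)
d^4K/dt^4 = 192/(16*t^4 - 160*t^3 + 600*t^2 - 1000*t + 625)

κ_4 = d^4K/dt^4 |_{t=0} = 192/625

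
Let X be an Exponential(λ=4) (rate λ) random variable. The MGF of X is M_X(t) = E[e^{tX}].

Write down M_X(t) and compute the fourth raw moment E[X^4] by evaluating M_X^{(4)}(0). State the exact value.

E[X^4] = M′′′′(0) = 3/32

M_X(t) = 4/(4 - t)
M′(t) = 4/(t^2 - 8*t + 16)
M′′(t) = -8/(t^3 - 12*t^2 + 48*t - 64)
M′′′(t) = 24/(t^4 - 16*t^3 + 96*t^2 - 256*t + 256)
M′′′′(t) = -96/(t^5 - 20*t^4 + 160*t^3 - 640*t^2 + 1280*t - 1024)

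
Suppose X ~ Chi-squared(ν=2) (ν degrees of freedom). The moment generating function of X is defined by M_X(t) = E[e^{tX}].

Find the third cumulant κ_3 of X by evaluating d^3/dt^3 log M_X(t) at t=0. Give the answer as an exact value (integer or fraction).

M_X(t) = 1/(1 - 2*t)
K_X(t) = log M_X(t) = -log(1 - 2*t)
K^(3)(t) = -16/(8*t^3 - 12*t^2 + 6*t - 1)

κ_3 = K^(3)(0) = 16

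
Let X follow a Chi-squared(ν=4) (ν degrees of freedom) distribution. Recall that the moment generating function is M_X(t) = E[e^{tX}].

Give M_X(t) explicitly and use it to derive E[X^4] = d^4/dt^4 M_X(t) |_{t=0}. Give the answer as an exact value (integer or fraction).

E[X^4] = M^(4)(0) = 1920

M_X(t) = (1 - 2*t)^(-2)
M^(4)(t) = 1920/(64*t^6 - 192*t^5 + 240*t^4 - 160*t^3 + 60*t^2 - 12*t + 1)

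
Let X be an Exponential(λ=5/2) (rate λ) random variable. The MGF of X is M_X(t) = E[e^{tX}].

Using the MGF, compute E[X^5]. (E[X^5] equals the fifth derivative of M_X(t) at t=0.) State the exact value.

M_X(t) = 5/(2*(5/2 - t))
dM/dt = 10/(4*t^2 - 20*t + 25)
d^2M/dt^2 = -40/(8*t^3 - 60*t^2 + 150*t - 125)
d^3M/dt^3 = 240/(16*t^4 - 160*t^3 + 600*t^2 - 1000*t + 625)
d^4M/dt^4 = -1920/(32*t^5 - 400*t^4 + 2000*t^3 - 5000*t^2 + 6250*t - 3125)
d^5M/dt^5 = 19200/(64*t^6 - 960*t^5 + 6000*t^4 - 20000*t^3 + 37500*t^2 - 37500*t + 15625)

E[X^5] = d^5M/dt^5 |_{t=0} = 768/625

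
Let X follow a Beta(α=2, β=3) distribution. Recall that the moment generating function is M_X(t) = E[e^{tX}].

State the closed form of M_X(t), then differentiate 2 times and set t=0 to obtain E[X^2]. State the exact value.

M_X(t) = ₁F₁(2; 5; t)
D^2[M](t) = ₁F₁(4; 7; t)/5

E[X^2] = D^2[M](0) = 1/5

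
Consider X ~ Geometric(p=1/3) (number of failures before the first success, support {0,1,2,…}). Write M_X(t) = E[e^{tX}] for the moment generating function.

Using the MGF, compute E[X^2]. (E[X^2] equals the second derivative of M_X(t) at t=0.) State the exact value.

E[X^2] = d^2M/dt^2 |_{t=0} = 10

M_X(t) = 1/(3*(1 - 2*e^(t)/3))
dM/dt = 2*e^(t)/(4*e^(2*t) - 12*e^(t) + 9)
d^2M/dt^2 = (-4*e^(2*t) - 6*e^(t))/(8*e^(3*t) - 36*e^(2*t) + 54*e^(t) - 27)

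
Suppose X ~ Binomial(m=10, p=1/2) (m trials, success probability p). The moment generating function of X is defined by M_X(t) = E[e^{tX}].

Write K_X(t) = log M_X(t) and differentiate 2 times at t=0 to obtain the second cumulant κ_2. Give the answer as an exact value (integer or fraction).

κ_2 = K^(2)(0) = 5/2

M_X(t) = (e^(t)/2 + 1/2)^10
K_X(t) = log M_X(t) = 10*log(e^(t)/2 + 1/2)
K^(2)(t) = 10*e^(t)/(e^(2*t) + 2*e^(t) + 1)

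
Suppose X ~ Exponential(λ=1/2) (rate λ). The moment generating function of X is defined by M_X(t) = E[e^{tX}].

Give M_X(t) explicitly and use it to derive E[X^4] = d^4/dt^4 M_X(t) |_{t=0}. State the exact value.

E[X^4] = D^4[M](0) = 384

M_X(t) = 1/(2*(1/2 - t))
D^4[M](t) = -384/(32*t^5 - 80*t^4 + 80*t^3 - 40*t^2 + 10*t - 1)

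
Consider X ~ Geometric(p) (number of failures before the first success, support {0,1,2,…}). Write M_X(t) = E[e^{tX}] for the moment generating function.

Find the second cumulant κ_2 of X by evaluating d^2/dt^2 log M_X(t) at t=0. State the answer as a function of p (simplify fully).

M_X(t) = p/(-(1 - p)*e^(t) + 1)
K_X(t) = log M_X(t) = log(p) - log(-(1 - p)*e^(t) + 1)
K′(t) = (-p*e^(t) + e^(t))/(p*e^(t) - e^(t) + 1)
K′′(t) = (-p*e^(t) + e^(t))/(p^2*e^(2*t) - 2*p*e^(2*t) + 2*p*e^(t) + e^(2*t) - 2*e^(t) + 1)

κ_2 = K′′(0) = (1 - p)/p^2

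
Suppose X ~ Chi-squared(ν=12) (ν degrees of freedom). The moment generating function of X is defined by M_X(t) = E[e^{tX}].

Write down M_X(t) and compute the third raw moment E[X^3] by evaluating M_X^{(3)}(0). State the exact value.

M_X(t) = (1 - 2*t)^(-6)
dM/dt = -12/(128*t^7 - 448*t^6 + 672*t^5 - 560*t^4 + 280*t^3 - 84*t^2 + 14*t - 1)
d^2M/dt^2 = 168/(256*t^8 - 1024*t^7 + 1792*t^6 - 1792*t^5 + 1120*t^4 - 448*t^3 + 112*t^2 - 16*t + 1)
d^3M/dt^3 = -2688/(512*t^9 - 2304*t^8 + 4608*t^7 - 5376*t^6 + 4032*t^5 - 2016*t^4 + 672*t^3 - 144*t^2 + 18*t - 1)

E[X^3] = d^3M/dt^3 |_{t=0} = 2688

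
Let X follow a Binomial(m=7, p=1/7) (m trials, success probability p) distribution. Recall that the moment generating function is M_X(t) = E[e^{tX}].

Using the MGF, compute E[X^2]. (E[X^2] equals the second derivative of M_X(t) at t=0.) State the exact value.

M_X(t) = (e^(t)/7 + 6/7)^7
dM/dt = e^(7*t)/117649 + 36*e^(6*t)/117649 + 540*e^(5*t)/117649 + 4320*e^(4*t)/117649 + 19440*e^(3*t)/117649 + 46656*e^(2*t)/117649 + 46656*e^(t)/117649
d^2M/dt^2 = e^(7*t)/16807 + 216*e^(6*t)/117649 + 2700*e^(5*t)/117649 + 17280*e^(4*t)/117649 + 58320*e^(3*t)/117649 + 93312*e^(2*t)/117649 + 46656*e^(t)/117649

E[X^2] = d^2M/dt^2 |_{t=0} = 13/7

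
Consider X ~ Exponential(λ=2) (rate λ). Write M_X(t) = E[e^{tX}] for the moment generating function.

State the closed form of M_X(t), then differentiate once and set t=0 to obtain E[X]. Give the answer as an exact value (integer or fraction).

E[X] = M^(1)(0) = 1/2

M_X(t) = 2/(2 - t)
M^(1)(t) = 2/(t^2 - 4*t + 4)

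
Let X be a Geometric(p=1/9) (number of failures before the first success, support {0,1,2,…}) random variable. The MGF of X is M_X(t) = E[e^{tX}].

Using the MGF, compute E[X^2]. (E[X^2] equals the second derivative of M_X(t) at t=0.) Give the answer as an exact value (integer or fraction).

E[X^2] = M′′(0) = 136

M_X(t) = 1/(9*(1 - 8*e^(t)/9))
M′(t) = 8*e^(t)/(64*e^(2*t) - 144*e^(t) + 81)
M′′(t) = (-64*e^(2*t) - 72*e^(t))/(512*e^(3*t) - 1728*e^(2*t) + 1944*e^(t) - 729)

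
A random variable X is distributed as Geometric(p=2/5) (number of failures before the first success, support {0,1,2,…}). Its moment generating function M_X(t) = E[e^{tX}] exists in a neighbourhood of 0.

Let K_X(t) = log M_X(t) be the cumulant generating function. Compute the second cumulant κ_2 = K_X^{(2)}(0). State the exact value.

M_X(t) = 2/(5*(1 - 3*e^(t)/5))
K_X(t) = log M_X(t) = -log(1 - 3*e^(t)/5) - log(5) + log(2)
dK/dt = -3*e^(t)/(3*e^(t) - 5)
d^2K/dt^2 = 15*e^(t)/(9*e^(2*t) - 30*e^(t) + 25)

κ_2 = d^2K/dt^2 |_{t=0} = 15/4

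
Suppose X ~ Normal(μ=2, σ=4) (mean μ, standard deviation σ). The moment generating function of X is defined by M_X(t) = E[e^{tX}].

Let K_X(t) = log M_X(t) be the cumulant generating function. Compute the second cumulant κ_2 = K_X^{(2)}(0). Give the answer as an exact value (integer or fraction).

κ_2 = K′′(0) = 16

M_X(t) = e^(8*t^2 + 2*t)
K_X(t) = log M_X(t) = 8*t^2 + 2*t
K′(t) = 16*t + 2
K′′(t) = 16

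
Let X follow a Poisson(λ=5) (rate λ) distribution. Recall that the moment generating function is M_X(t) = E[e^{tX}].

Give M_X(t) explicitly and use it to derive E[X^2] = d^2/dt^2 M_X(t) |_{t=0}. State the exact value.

E[X^2] = D^2[M](0) = 30

M_X(t) = e^(5*e^(t) - 5)
D^2[M](t) = (25*e^(2*t)*e^(5*e^(t)) + 5*e^(t)*e^(5*e^(t)))*e^(-5)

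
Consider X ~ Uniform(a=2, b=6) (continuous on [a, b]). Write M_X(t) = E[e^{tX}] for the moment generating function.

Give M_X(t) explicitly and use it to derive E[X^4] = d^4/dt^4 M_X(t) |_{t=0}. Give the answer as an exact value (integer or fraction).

M_X(t) = (e^(6*t) - e^(2*t))/(4*t)
D^4[M](t) = (324*t^4*e^(6*t) - 4*t^4*e^(2*t) - 216*t^3*e^(6*t) + 8*t^3*e^(2*t) + 108*t^2*e^(6*t) - 12*t^2*e^(2*t) - 36*t*e^(6*t) + 12*t*e^(2*t) + 6*e^(6*t) - 6*e^(2*t))/t^5

E[X^4] = D^4[M](0) = 1936/5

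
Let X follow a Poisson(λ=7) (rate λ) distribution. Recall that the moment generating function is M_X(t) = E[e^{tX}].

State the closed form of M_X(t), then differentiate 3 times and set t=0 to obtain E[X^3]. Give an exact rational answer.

E[X^3] = D^3[M](0) = 497

M_X(t) = e^(7*e^(t) - 7)
D^3[M](t) = (343*e^(3*t)*e^(7*e^(t)) + 147*e^(2*t)*e^(7*e^(t)) + 7*e^(t)*e^(7*e^(t)))*e^(-7)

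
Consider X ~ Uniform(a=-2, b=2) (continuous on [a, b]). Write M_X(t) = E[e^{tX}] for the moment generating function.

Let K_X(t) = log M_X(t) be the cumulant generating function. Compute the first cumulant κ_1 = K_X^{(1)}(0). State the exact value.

κ_1 = K′(0) = 0

M_X(t) = (e^(2*t) - e^(-2*t))/(4*t)
K_X(t) = log M_X(t) = -log(t) + log(e^(2*t) - e^(-2*t)) - 2*log(2)
K′(t) = (2*t*e^(4*t) + 2*t - e^(4*t) + 1)/(t*e^(4*t) - t)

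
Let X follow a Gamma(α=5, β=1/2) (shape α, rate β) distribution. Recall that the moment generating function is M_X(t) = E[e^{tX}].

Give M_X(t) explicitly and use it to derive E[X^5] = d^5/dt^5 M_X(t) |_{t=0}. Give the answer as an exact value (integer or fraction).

M_X(t) = 1/(32*(1/2 - t)^5)
dM/dt = 10/(64*t^6 - 192*t^5 + 240*t^4 - 160*t^3 + 60*t^2 - 12*t + 1)
d^2M/dt^2 = -120/(128*t^7 - 448*t^6 + 672*t^5 - 560*t^4 + 280*t^3 - 84*t^2 + 14*t - 1)
d^3M/dt^3 = 1680/(256*t^8 - 1024*t^7 + 1792*t^6 - 1792*t^5 + 1120*t^4 - 448*t^3 + 112*t^2 - 16*t + 1)
d^4M/dt^4 = -26880/(512*t^9 - 2304*t^8 + 4608*t^7 - 5376*t^6 + 4032*t^5 - 2016*t^4 + 672*t^3 - 144*t^2 + 18*t - 1)
d^5M/dt^5 = 483840/(1024*t^10 - 5120*t^9 + 11520*t^8 - 15360*t^7 + 13440*t^6 - 8064*t^5 + 3360*t^4 - 960*t^3 + 180*t^2 - 20*t + 1)

E[X^5] = d^5M/dt^5 |_{t=0} = 483840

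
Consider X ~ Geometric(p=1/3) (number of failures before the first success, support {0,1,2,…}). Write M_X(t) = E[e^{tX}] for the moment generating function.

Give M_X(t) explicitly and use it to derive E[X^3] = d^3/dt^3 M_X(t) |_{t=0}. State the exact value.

E[X^3] = d^3M/dt^3 |_{t=0} = 74

M_X(t) = 1/(3*(1 - 2*e^(t)/3))
dM/dt = 2*e^(t)/(4*e^(2*t) - 12*e^(t) + 9)
d^2M/dt^2 = (-4*e^(2*t) - 6*e^(t))/(8*e^(3*t) - 36*e^(2*t) + 54*e^(t) - 27)
d^3M/dt^3 = (8*e^(3*t) + 48*e^(2*t) + 18*e^(t))/(16*e^(4*t) - 96*e^(3*t) + 216*e^(2*t) - 216*e^(t) + 81)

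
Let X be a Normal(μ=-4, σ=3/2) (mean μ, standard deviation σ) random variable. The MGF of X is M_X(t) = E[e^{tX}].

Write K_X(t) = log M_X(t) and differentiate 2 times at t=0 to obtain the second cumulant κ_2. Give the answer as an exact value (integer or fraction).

M_X(t) = e^(9*t^2/8 - 4*t)
K_X(t) = log M_X(t) = 9*t^2/8 - 4*t
K^(2)(t) = 9/4

κ_2 = K^(2)(0) = 9/4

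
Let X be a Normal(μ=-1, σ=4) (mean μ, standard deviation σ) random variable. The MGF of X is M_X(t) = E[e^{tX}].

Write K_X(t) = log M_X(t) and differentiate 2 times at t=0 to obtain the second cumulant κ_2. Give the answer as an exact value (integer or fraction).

κ_2 = d^2K/dt^2 |_{t=0} = 16

M_X(t) = e^(8*t^2 - t)
K_X(t) = log M_X(t) = 8*t^2 - t
dK/dt = 16*t - 1
d^2K/dt^2 = 16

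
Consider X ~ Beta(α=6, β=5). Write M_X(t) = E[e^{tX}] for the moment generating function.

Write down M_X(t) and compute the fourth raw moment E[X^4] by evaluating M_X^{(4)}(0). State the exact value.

E[X^4] = M′′′′(0) = 18/143

M_X(t) = ₁F₁(6; 11; t)
M′(t) = 6*₁F₁(7; 12; t)/11
M′′(t) = 7*₁F₁(8; 13; t)/22
M′′′(t) = 28*₁F₁(9; 14; t)/143
M′′′′(t) = 18*₁F₁(10; 15; t)/143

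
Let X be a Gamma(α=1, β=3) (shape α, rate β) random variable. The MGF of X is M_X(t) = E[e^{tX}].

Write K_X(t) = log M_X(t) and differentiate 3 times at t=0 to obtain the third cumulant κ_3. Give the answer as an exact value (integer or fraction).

M_X(t) = 3/(3 - t)
K_X(t) = log M_X(t) = -log(3 - t) + log(3)
dK/dt = -1/(t - 3)
d^2K/dt^2 = 1/(t^2 - 6*t + 9)
d^3K/dt^3 = -2/(t^3 - 9*t^2 + 27*t - 27)

κ_3 = d^3K/dt^3 |_{t=0} = 2/27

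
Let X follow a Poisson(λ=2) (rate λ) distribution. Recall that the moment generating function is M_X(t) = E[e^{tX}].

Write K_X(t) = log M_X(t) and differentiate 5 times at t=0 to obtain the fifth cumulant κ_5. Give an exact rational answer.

M_X(t) = e^(2*e^(t) - 2)
K_X(t) = log M_X(t) = 2*e^(t) - 2
K′(t) = 2*e^(t)
K′′(t) = 2*e^(t)
K′′′(t) = 2*e^(t)
K′′′′(t) = 2*e^(t)
K′′′′′(t) = 2*e^(t)

κ_5 = K′′′′′(0) = 2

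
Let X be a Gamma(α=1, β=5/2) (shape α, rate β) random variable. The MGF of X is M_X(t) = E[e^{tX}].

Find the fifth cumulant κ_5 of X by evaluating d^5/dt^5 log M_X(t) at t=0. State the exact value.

M_X(t) = 5/(2*(5/2 - t))
K_X(t) = log M_X(t) = -log(5/2 - t) - log(2) + log(5)
dK/dt = -2/(2*t - 5)
d^2K/dt^2 = 4/(4*t^2 - 20*t + 25)
d^3K/dt^3 = -16/(8*t^3 - 60*t^2 + 150*t - 125)
d^4K/dt^4 = 96/(16*t^4 - 160*t^3 + 600*t^2 - 1000*t + 625)
d^5K/dt^5 = -768/(32*t^5 - 400*t^4 + 2000*t^3 - 5000*t^2 + 6250*t - 3125)

κ_5 = d^5K/dt^5 |_{t=0} = 768/3125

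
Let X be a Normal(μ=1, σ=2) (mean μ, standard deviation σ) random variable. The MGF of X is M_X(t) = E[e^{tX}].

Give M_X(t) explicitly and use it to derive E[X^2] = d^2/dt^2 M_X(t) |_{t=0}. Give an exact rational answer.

M_X(t) = e^(2*t^2 + t)
D^2[M](t) = 16*t^2*e^(t)*e^(2*t^2) + 8*t*e^(t)*e^(2*t^2) + 5*e^(t)*e^(2*t^2)

E[X^2] = D^2[M](0) = 5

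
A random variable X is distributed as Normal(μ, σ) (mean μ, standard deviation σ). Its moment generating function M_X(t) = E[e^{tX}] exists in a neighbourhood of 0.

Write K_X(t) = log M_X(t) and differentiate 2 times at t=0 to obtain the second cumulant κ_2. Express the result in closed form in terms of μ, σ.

κ_2 = K^(2)(0) = σ^2

M_X(t) = e^(μ*t + σ^2*t^2/2)
K_X(t) = log M_X(t) = μ*t + σ^2*t^2/2
K^(2)(t) = σ^2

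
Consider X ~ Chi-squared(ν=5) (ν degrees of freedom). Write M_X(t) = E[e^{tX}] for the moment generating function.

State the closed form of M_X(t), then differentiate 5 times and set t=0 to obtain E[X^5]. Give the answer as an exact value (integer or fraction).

M_X(t) = (1 - 2*t)^(-5/2)
dM/dt = -5/(8*t^3*√(1 - 2*t) - 12*t^2*√(1 - 2*t) + 6*t*√(1 - 2*t) - √(1 - 2*t))
d^2M/dt^2 = 35/(16*t^4*√(1 - 2*t) - 32*t^3*√(1 - 2*t) + 24*t^2*√(1 - 2*t) - 8*t*√(1 - 2*t) + √(1 - 2*t))
d^3M/dt^3 = -315/(32*t^5*√(1 - 2*t) - 80*t^4*√(1 - 2*t) + 80*t^3*√(1 - 2*t) - 40*t^2*√(1 - 2*t) + 10*t*√(1 - 2*t) - √(1 - 2*t))
d^4M/dt^4 = 3465/(64*t^6*√(1 - 2*t) - 192*t^5*√(1 - 2*t) + 240*t^4*√(1 - 2*t) - 160*t^3*√(1 - 2*t) + 60*t^2*√(1 - 2*t) - 12*t*√(1 - 2*t) + √(1 - 2*t))

E[X^5] = d^5M/dt^5 |_{t=0} = 45045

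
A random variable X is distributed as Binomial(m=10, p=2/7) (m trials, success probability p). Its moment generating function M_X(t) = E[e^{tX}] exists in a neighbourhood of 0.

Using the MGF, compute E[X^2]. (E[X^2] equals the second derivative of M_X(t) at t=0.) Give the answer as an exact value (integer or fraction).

E[X^2] = D^2[M](0) = 500/49

M_X(t) = (2*e^(t)/7 + 5/7)^10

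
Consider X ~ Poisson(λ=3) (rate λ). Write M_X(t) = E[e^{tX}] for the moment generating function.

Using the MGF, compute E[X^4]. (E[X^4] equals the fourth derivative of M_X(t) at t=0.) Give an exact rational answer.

M_X(t) = e^(3*e^(t) - 3)
M′(t) = 3*e^(-3)*e^(t)*e^(3*e^(t))
M′′(t) = (9*e^(2*t)*e^(3*e^(t)) + 3*e^(t)*e^(3*e^(t)))*e^(-3)
M′′′(t) = (27*e^(3*t)*e^(3*e^(t)) + 27*e^(2*t)*e^(3*e^(t)) + 3*e^(t)*e^(3*e^(t)))*e^(-3)
M′′′′(t) = (81*e^(4*t)*e^(3*e^(t)) + 162*e^(3*t)*e^(3*e^(t)) + 63*e^(2*t)*e^(3*e^(t)) + 3*e^(t)*e^(3*e^(t)))*e^(-3)

E[X^4] = M′′′′(0) = 309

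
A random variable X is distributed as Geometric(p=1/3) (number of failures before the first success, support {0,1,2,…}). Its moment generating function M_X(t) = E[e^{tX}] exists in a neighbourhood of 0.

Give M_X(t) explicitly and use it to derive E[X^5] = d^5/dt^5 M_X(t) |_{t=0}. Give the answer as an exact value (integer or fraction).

M_X(t) = 1/(3*(1 - 2*e^(t)/3))
M′(t) = 2*e^(t)/(4*e^(2*t) - 12*e^(t) + 9)
M′′(t) = (-4*e^(2*t) - 6*e^(t))/(8*e^(3*t) - 36*e^(2*t) + 54*e^(t) - 27)
M′′′(t) = (8*e^(3*t) + 48*e^(2*t) + 18*e^(t))/(16*e^(4*t) - 96*e^(3*t) + 216*e^(2*t) - 216*e^(t) + 81)
M′′′′(t) = (-16*e^(4*t) - 264*e^(3*t) - 396*e^(2*t) - 54*e^(t))/(32*e^(5*t) - 240*e^(4*t) + 720*e^(3*t) - 1080*e^(2*t) + 810*e^(t) - 243)
M′′′′′(t) = (32*e^(5*t) + 1248*e^(4*t) + 4752*e^(3*t) + 2808*e^(2*t) + 162*e^(t))/(64*e^(6*t) - 576*e^(5*t) + 2160*e^(4*t) - 4320*e^(3*t) + 4860*e^(2*t) - 2916*e^(t) + 729)

E[X^5] = M′′′′′(0) = 9002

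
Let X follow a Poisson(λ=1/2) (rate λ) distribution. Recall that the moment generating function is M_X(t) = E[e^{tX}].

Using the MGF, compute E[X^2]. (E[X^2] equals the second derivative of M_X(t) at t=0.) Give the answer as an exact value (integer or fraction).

M_X(t) = e^(e^(t)/2 - 1/2)
M′(t) = e^(-1/2)*e^(t)*e^(e^(t)/2)/2
M′′(t) = (e^(2*t)*e^(e^(t)/2) + 2*e^(t)*e^(e^(t)/2))*e^(-1/2)/4

E[X^2] = M′′(0) = 3/4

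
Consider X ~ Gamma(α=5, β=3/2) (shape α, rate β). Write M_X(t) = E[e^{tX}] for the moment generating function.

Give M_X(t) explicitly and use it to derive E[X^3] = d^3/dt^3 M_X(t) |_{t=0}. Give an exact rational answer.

M_X(t) = 243/(32*(3/2 - t)^5)
M′(t) = 2430/(64*t^6 - 576*t^5 + 2160*t^4 - 4320*t^3 + 4860*t^2 - 2916*t + 729)
M′′(t) = -29160/(128*t^7 - 1344*t^6 + 6048*t^5 - 15120*t^4 + 22680*t^3 - 20412*t^2 + 10206*t - 2187)
M′′′(t) = 408240/(256*t^8 - 3072*t^7 + 16128*t^6 - 48384*t^5 + 90720*t^4 - 108864*t^3 + 81648*t^2 - 34992*t + 6561)

E[X^3] = M′′′(0) = 560/9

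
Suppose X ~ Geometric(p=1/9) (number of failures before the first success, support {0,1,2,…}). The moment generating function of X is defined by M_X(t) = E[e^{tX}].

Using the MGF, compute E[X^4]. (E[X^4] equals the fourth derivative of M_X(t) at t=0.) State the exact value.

E[X^4] = D^4[M](0) = 117640

M_X(t) = 1/(9*(1 - 8*e^(t)/9))
D^4[M](t) = (-4096*e^(4*t) - 50688*e^(3*t) - 57024*e^(2*t) - 5832*e^(t))/(32768*e^(5*t) - 184320*e^(4*t) + 414720*e^(3*t) - 466560*e^(2*t) + 262440*e^(t) - 59049)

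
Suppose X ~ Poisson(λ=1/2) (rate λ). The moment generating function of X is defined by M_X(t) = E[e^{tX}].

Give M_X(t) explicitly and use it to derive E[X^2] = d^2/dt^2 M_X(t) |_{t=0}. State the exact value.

M_X(t) = e^(e^(t)/2 - 1/2)
dM/dt = e^(-1/2)*e^(t)*e^(e^(t)/2)/2
d^2M/dt^2 = (e^(2*t)*e^(e^(t)/2) + 2*e^(t)*e^(e^(t)/2))*e^(-1/2)/4

E[X^2] = d^2M/dt^2 |_{t=0} = 3/4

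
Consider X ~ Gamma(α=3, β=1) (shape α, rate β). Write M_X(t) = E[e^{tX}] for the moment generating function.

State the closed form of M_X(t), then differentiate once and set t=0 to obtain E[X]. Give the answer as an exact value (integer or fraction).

E[X] = D[M](0) = 3

M_X(t) = (1 - t)^(-3)
D[M](t) = 3/(t^4 - 4*t^3 + 6*t^2 - 4*t + 1)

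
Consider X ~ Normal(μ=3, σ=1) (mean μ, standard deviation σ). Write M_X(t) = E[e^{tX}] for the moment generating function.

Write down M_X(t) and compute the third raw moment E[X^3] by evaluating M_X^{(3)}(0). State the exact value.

M_X(t) = e^(t^2/2 + 3*t)
M^(3)(t) = t^3*e^(3*t)*e^(t^2/2) + 9*t^2*e^(3*t)*e^(t^2/2) + 30*t*e^(3*t)*e^(t^2/2) + 36*e^(3*t)*e^(t^2/2)

E[X^3] = M^(3)(0) = 36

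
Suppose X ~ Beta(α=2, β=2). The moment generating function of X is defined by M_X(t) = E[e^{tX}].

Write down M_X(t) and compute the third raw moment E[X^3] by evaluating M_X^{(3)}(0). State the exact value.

M_X(t) = ₁F₁(2; 4; t)
M^(3)(t) = ₁F₁(5; 7; t)/5

E[X^3] = M^(3)(0) = 1/5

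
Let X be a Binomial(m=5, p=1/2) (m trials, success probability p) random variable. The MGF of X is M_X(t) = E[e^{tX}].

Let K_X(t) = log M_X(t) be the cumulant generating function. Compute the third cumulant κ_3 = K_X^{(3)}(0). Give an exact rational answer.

M_X(t) = (e^(t)/2 + 1/2)^5
K_X(t) = log M_X(t) = 5*log(e^(t)/2 + 1/2)
K′(t) = 5*e^(t)/(e^(t) + 1)
K′′(t) = 5*e^(t)/(e^(2*t) + 2*e^(t) + 1)
K′′′(t) = (-5*e^(2*t) + 5*e^(t))/(e^(3*t) + 3*e^(2*t) + 3*e^(t) + 1)

κ_3 = K′′′(0) = 0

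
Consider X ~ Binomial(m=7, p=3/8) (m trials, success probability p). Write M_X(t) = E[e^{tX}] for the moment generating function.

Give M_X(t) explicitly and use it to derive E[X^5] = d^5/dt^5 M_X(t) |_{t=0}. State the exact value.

M_X(t) = (3*e^(t)/8 + 5/8)^7

E[X^5] = M′′′′′(0) = 2264577/4096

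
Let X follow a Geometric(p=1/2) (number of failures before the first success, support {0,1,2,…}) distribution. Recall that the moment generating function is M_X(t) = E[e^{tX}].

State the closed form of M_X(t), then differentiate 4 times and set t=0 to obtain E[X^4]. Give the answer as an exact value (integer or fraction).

E[X^4] = d^4M/dt^4 |_{t=0} = 75

M_X(t) = 1/(2*(1 - e^(t)/2))
dM/dt = e^(t)/(e^(2*t) - 4*e^(t) + 4)
d^2M/dt^2 = (-e^(2*t) - 2*e^(t))/(e^(3*t) - 6*e^(2*t) + 12*e^(t) - 8)
d^3M/dt^3 = (e^(3*t) + 8*e^(2*t) + 4*e^(t))/(e^(4*t) - 8*e^(3*t) + 24*e^(2*t) - 32*e^(t) + 16)
d^4M/dt^4 = (-e^(4*t) - 22*e^(3*t) - 44*e^(2*t) - 8*e^(t))/(e^(5*t) - 10*e^(4*t) + 40*e^(3*t) - 80*e^(2*t) + 80*e^(t) - 32)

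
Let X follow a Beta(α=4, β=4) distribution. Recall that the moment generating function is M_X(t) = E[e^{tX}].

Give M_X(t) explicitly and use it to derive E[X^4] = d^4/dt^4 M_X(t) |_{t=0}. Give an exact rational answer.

E[X^4] = M′′′′(0) = 7/66

M_X(t) = ₁F₁(4; 8; t)
M′(t) = ₁F₁(5; 9; t)/2
M′′(t) = 5*₁F₁(6; 10; t)/18
M′′′(t) = ₁F₁(7; 11; t)/6
M′′′′(t) = 7*₁F₁(8; 12; t)/66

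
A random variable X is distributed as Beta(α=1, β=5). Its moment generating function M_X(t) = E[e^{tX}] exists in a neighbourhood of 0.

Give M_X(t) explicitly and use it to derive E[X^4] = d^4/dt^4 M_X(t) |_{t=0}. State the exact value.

E[X^4] = d^4M/dt^4 |_{t=0} = 1/126

M_X(t) = ₁F₁(1; 6; t)
dM/dt = ₁F₁(2; 7; t)/6
d^2M/dt^2 = ₁F₁(3; 8; t)/21
d^3M/dt^3 = ₁F₁(4; 9; t)/56
d^4M/dt^4 = ₁F₁(5; 10; t)/126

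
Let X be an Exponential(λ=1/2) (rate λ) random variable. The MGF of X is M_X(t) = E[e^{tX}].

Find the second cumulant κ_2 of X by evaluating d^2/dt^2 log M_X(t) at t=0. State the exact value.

κ_2 = d^2K/dt^2 |_{t=0} = 4

M_X(t) = 1/(2*(1/2 - t))
K_X(t) = log M_X(t) = -log(1/2 - t) - log(2)
dK/dt = -2/(2*t - 1)
d^2K/dt^2 = 4/(4*t^2 - 4*t + 1)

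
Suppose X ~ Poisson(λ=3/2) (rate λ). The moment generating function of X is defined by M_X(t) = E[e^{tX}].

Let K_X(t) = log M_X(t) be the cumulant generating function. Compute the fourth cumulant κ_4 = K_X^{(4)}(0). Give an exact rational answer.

κ_4 = K^(4)(0) = 3/2

M_X(t) = e^(3*e^(t)/2 - 3/2)
K_X(t) = log M_X(t) = 3*e^(t)/2 - 3/2
K^(4)(t) = 3*e^(t)/2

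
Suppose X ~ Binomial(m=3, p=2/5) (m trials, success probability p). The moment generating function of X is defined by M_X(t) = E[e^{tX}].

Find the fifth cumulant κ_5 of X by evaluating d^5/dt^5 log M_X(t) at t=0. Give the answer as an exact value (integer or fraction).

κ_5 = d^5K/dt^5 |_{t=0} = -846/3125

M_X(t) = (2*e^(t)/5 + 3/5)^3
K_X(t) = log M_X(t) = 3*log(2*e^(t)/5 + 3/5)
dK/dt = 6*e^(t)/(2*e^(t) + 3)
d^2K/dt^2 = 18*e^(t)/(4*e^(2*t) + 12*e^(t) + 9)
d^3K/dt^3 = (-36*e^(2*t) + 54*e^(t))/(8*e^(3*t) + 36*e^(2*t) + 54*e^(t) + 27)
d^4K/dt^4 = (72*e^(3*t) - 432*e^(2*t) + 162*e^(t))/(16*e^(4*t) + 96*e^(3*t) + 216*e^(2*t) + 216*e^(t) + 81)
d^5K/dt^5 = (-144*e^(4*t) + 2376*e^(3*t) - 3564*e^(2*t) + 486*e^(t))/(32*e^(5*t) + 240*e^(4*t) + 720*e^(3*t) + 1080*e^(2*t) + 810*e^(t) + 243)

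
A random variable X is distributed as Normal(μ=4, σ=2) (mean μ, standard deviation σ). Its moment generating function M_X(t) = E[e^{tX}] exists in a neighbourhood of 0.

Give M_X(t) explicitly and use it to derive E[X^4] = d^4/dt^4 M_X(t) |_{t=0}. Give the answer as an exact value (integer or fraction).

M_X(t) = e^(2*t^2 + 4*t)
dM/dt = 4*t*e^(4*t)*e^(2*t^2) + 4*e^(4*t)*e^(2*t^2)
d^2M/dt^2 = 16*t^2*e^(4*t)*e^(2*t^2) + 32*t*e^(4*t)*e^(2*t^2) + 20*e^(4*t)*e^(2*t^2)
d^3M/dt^3 = 64*t^3*e^(4*t)*e^(2*t^2) + 192*t^2*e^(4*t)*e^(2*t^2) + 240*t*e^(4*t)*e^(2*t^2) + 112*e^(4*t)*e^(2*t^2)
d^4M/dt^4 = 256*t^4*e^(4*t)*e^(2*t^2) + 1024*t^3*e^(4*t)*e^(2*t^2) + 1920*t^2*e^(4*t)*e^(2*t^2) + 1792*t*e^(4*t)*e^(2*t^2) + 688*e^(4*t)*e^(2*t^2)

E[X^4] = d^4M/dt^4 |_{t=0} = 688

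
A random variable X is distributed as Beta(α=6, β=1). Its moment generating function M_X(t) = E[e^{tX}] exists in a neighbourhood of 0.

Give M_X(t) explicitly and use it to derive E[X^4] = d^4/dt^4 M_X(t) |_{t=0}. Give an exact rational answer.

M_X(t) = ₁F₁(6; 7; t)
D^4[M](t) = 3*₁F₁(10; 11; t)/5

E[X^4] = D^4[M](0) = 3/5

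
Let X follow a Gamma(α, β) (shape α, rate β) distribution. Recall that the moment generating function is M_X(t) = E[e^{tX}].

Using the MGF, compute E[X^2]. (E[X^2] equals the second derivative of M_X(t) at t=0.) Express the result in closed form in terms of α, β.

E[X^2] = d^2M/dt^2 |_{t=0} = α*(α + 1)/β^2

M_X(t) = (β/(β - t))^α
dM/dt = -α*β^α*(1/(β - t))^α/(-β + t)
d^2M/dt^2 = (α^2*β^α*(1/(β - t))^α + α*β^α*(1/(β - t))^α)/(β^2 - 2*β*t + t^2)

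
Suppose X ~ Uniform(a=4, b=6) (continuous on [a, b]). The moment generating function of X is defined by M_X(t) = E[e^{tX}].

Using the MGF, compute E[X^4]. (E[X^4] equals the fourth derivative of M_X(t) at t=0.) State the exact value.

M_X(t) = (e^(6*t) - e^(4*t))/(2*t)
M′(t) = (6*t*e^(6*t) - 4*t*e^(4*t) - e^(6*t) + e^(4*t))/(2*t^2)
M′′(t) = (18*t^2*e^(6*t) - 8*t^2*e^(4*t) - 6*t*e^(6*t) + 4*t*e^(4*t) + e^(6*t) - e^(4*t))/t^3
M′′′(t) = (108*t^3*e^(6*t) - 32*t^3*e^(4*t) - 54*t^2*e^(6*t) + 24*t^2*e^(4*t) + 18*t*e^(6*t) - 12*t*e^(4*t) - 3*e^(6*t) + 3*e^(4*t))/t^4

E[X^4] = M′′′′(0) = 3376/5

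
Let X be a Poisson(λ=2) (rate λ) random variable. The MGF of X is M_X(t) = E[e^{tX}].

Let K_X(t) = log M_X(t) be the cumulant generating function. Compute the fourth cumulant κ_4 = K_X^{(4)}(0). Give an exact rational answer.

κ_4 = K^(4)(0) = 2

M_X(t) = e^(2*e^(t) - 2)
K_X(t) = log M_X(t) = 2*e^(t) - 2
K^(4)(t) = 2*e^(t)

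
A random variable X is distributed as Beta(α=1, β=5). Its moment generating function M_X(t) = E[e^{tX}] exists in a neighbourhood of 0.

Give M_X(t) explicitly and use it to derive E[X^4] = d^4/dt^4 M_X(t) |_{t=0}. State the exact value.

M_X(t) = ₁F₁(1; 6; t)
dM/dt = ₁F₁(2; 7; t)/6
d^2M/dt^2 = ₁F₁(3; 8; t)/21
d^3M/dt^3 = ₁F₁(4; 9; t)/56
d^4M/dt^4 = ₁F₁(5; 10; t)/126

E[X^4] = d^4M/dt^4 |_{t=0} = 1/126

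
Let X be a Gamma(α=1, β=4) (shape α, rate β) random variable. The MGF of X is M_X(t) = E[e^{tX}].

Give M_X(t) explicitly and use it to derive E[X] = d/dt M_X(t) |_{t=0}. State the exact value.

E[X] = D[M](0) = 1/4

M_X(t) = 4/(4 - t)
D[M](t) = 4/(t^2 - 8*t + 16)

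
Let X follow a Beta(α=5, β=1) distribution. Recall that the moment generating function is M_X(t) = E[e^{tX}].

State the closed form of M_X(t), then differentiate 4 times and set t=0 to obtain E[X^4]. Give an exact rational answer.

E[X^4] = M′′′′(0) = 5/9

M_X(t) = ₁F₁(5; 6; t)
M′(t) = 5*₁F₁(6; 7; t)/6
M′′(t) = 5*₁F₁(7; 8; t)/7
M′′′(t) = 5*₁F₁(8; 9; t)/8
M′′′′(t) = 5*₁F₁(9; 10; t)/9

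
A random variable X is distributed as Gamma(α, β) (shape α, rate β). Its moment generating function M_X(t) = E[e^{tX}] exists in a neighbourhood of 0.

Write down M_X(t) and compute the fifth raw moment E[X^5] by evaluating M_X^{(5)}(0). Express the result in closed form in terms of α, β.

E[X^5] = M′′′′′(0) = α*(α^4 + 10*α^3 + 35*α^2 + 50*α + 24)/β^5

M_X(t) = (β/(β - t))^α
M′(t) = -α*β^α*(1/(β - t))^α/(-β + t)
M′′(t) = (α^2*β^α*(1/(β - t))^α + α*β^α*(1/(β - t))^α)/(β^2 - 2*β*t + t^2)
M′′′(t) = (-α^3*β^α*(1/(β - t))^α - 3*α^2*β^α*(1/(β - t))^α - 2*α*β^α*(1/(β - t))^α)/(-β^3 + 3*β^2*t - 3*β*t^2 + t^3)
M′′′′(t) = (α^4*β^α*(1/(β - t))^α + 6*α^3*β^α*(1/(β - t))^α + 11*α^2*β^α*(1/(β - t))^α + 6*α*β^α*(1/(β - t))^α)/(β^4 - 4*β^3*t + 6*β^2*t^2 - 4*β*t^3 + t^4)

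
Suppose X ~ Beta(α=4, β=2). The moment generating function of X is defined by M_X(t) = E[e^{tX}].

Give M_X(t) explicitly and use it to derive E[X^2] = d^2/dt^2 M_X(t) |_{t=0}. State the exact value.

M_X(t) = ₁F₁(4; 6; t)
dM/dt = 2*₁F₁(5; 7; t)/3
d^2M/dt^2 = 10*₁F₁(6; 8; t)/21

E[X^2] = d^2M/dt^2 |_{t=0} = 10/21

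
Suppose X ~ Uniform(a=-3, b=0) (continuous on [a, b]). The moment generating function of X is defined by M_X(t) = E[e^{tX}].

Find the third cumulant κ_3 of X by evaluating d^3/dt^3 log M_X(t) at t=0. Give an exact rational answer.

M_X(t) = (1 - e^(-3*t))/(3*t)
K_X(t) = log M_X(t) = -log(t) + log(1 - e^(-3*t)) - log(3)
D^3[K](t) = (27*t^3*e^(6*t) + 27*t^3*e^(3*t) - 2*e^(9*t) + 6*e^(6*t) - 6*e^(3*t) + 2)/(t^3*e^(9*t) - 3*t^3*e^(6*t) + 3*t^3*e^(3*t) - t^3)

κ_3 = D^3[K](0) = 0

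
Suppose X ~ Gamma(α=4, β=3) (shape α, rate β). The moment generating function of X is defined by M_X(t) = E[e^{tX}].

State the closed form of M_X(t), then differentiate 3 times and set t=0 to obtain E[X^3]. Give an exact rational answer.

M_X(t) = 81/(3 - t)^4
D^3[M](t) = -9720/(t^7 - 21*t^6 + 189*t^5 - 945*t^4 + 2835*t^3 - 5103*t^2 + 5103*t - 2187)

E[X^3] = D^3[M](0) = 40/9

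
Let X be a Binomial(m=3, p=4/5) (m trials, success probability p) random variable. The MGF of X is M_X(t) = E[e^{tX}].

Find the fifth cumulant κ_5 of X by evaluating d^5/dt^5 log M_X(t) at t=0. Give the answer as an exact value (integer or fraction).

M_X(t) = (4*e^(t)/5 + 1/5)^3
K_X(t) = log M_X(t) = 3*log(4*e^(t)/5 + 1/5)
K^(5)(t) = (-768*e^(4*t) + 2112*e^(3*t) - 528*e^(2*t) + 12*e^(t))/(1024*e^(5*t) + 1280*e^(4*t) + 640*e^(3*t) + 160*e^(2*t) + 20*e^(t) + 1)

κ_5 = K^(5)(0) = 828/3125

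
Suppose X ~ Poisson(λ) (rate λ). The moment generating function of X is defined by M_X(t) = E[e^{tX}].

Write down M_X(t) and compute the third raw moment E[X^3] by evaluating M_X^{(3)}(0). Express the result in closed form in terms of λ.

M_X(t) = e^(λ*(e^(t) - 1))
M^(3)(t) = (λ^3*e^(3*t)*e^(λ*e^(t)) + 3*λ^2*e^(2*t)*e^(λ*e^(t)) + λ*e^(t)*e^(λ*e^(t)))*e^(-λ)

E[X^3] = M^(3)(0) = λ*(λ^2 + 3*λ + 1)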